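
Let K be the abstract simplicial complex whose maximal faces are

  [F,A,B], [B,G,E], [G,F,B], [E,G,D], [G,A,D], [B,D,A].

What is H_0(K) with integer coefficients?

H_0 ≅ Z.

Take the total order A < B < D < E < F < G on the vertex set. Then K (dimension 2) consists of the simplices:

  0-simplices (6): A, B, D, E, F, G
  1-simplices (12): AB, AD, AF, AG, BD, BE, BF, BG, DE, DG, EG, FG
  2-simplices (6): ABD, ABF, ADG, BEG, BFG, DEG

giving chain groups C_0 ≅ Z^6, C_1 ≅ Z^12, C_2 ≅ Z^6.

Boundary ∂_1: C_1 → C_0 sends each edge [p,q] (with p < q) to q − p. For instance
  ∂AG = G − A.
The 6×12 boundary matrix has rank 5 and Smith normal form diag(1,1,1,1,1).

Boundary ∂_2: C_2 → C_1 acts by ∂[p,q,r] = [q,r] − [p,r] + [p,q]. For instance
  ∂ABF = BF − AF + AB,
  ∂ADG = DG − AG + AD.
This gives a 12×6 integer matrix of rank 6; reducing to Smith normal form yields diagonal entries (1,1,1,1,1,1).

Now H_k = ker ∂_k / im ∂_{k+1}, so:

  H_0: rank C_0 − rank ∂_1 = 6 − 5 = 1, and the invariant factors of ∂_1 are all 1, so H_0 ≅ Z.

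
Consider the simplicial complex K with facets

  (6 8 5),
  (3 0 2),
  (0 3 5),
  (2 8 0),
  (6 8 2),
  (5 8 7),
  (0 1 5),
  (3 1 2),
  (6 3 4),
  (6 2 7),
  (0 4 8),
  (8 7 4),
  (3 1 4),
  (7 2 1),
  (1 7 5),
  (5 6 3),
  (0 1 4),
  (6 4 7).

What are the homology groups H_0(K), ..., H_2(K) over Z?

Order the vertices as 0 < 1 < 2 < 3 < 4 < 5 < 6 < 7 < 8. Listing each simplex with vertices in this order, K has dimension 2 with simplices:

  0-simplices (9): [0], [1], [2], [3], [4], [5], [6], [7], [8]
  1-simplices (27): (27 of them)
  2-simplices (18): [0,1,4], [0,1,5], [0,2,3], [0,2,8], [0,3,5], [0,4,8], [1,2,3], [1,2,7], [1,3,4], [1,5,7], [2,6,7], [2,6,8], [3,4,6], [3,5,6], [4,6,7], [4,7,8], [5,6,8], [5,7,8]

giving chain groups C_0 ≅ Z^9, C_1 ≅ Z^27, C_2 ≅ Z^18.

The boundary map ∂_1: C_1 → C_0 is given by ∂[p,q] = [q] − [p]. For instance
  ∂[2,3] = [3] − [2].
This gives a 9×27 integer matrix of rank 8; reducing to Smith normal form yields diagonal entries (1,1,1,1,1,1,1,1).

Boundary ∂_2: C_2 → C_1 acts by ∂[p,q,r] = [q,r] − [p,r] + [p,q]. For instance
  ∂[0,4,8] = [4,8] − [0,8] + [0,4],
  ∂[2,6,7] = [6,7] − [2,7] + [2,6].
This gives a 27×18 integer matrix of rank 18; reducing to Smith normal form yields diagonal entries (1,1,1,1,1,1,1,1,1,1,1,1,1,1,1,1,1,2).

Reading off H_k = ker ∂_k / im ∂_{k+1}:

  H_0: rank C_0 − rank ∂_1 = 9 − 8 = 1, and the invariant factors of ∂_1 are all 1, so H_0 ≅ Z.
  H_1: rank ker ∂_1 − rank ∂_2 = (27 − 8) − 18 = 1, and ∂_2 has invariant factor 2 > 1, so H_1 ≅ Z ⊕ Z/2Z.
  H_2: rank ker ∂_2 − rank ∂_3 = (18 − 18) − 0 = 0, and there is no ∂_3, so H_2 ≅ 0.

H_0 ≅ Z,  H_1 ≅ Z ⊕ Z/2Z,  H_2 = 0.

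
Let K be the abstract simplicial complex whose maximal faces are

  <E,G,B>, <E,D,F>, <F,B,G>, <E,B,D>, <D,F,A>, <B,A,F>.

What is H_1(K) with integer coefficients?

K has 6 vertices, 12 edges, 6 triangles.
rank ∂_1 = 5, rank ∂_2 = 6 ⇒ b_1 = 12 − 5 − 6 = 1; all invariant factors of ∂_2 are 1 so no torsion. So H_1 ≅ Z.

H_1 ≅ Z.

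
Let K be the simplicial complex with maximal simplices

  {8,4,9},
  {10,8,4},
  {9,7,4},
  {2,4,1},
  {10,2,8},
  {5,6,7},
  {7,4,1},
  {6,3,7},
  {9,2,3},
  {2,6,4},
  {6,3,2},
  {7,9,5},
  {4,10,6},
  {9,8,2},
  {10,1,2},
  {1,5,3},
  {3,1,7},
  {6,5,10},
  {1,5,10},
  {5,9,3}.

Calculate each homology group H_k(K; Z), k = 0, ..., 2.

We work with the vertex ordering 1 < 2 < 3 < 4 < 5 < 6 < 7 < 8 < 9 < 10. The simplices of K, each written with vertices in increasing order, are:

  0-simplices (10): [1], [2], [3], [4], [5], [6], [7], [8], [9], [10]
  1-simplices (30): (30 of them)
  2-simplices (20): (20 of them)

giving chain groups C_0 ≅ Z^10, C_1 ≅ Z^30, C_2 ≅ Z^20.

The boundary map ∂_1: C_1 → C_0 maps an edge to its endpoints' difference, ∂[p,q] = q − p. For instance
  ∂[3,7] = [7] − [3].
This gives a 10×30 integer matrix of rank 9; reducing to Smith normal form yields diagonal entries (1,1,1,1,1,1,1,1,1).

∂_2: C_2 → C_1 acts by ∂[p,q,r] = [q,r] − [p,r] + [p,q]. For instance
  ∂[3,6,7] = [6,7] − [3,7] + [3,6],
  ∂[4,8,9] = [8,9] − [4,9] + [4,8].
The resulting 30×20 matrix has rank 20, and its Smith normal form has invariant factors (1,1,1,1,1,1,1,1,1,1,1,1,1,1,1,1,1,1,1,2).

Reading off H_k = ker ∂_k / im ∂_{k+1}:

  H_0: rank C_0 − rank ∂_1 = 10 − 9 = 1, and the invariant factors of ∂_1 are all 1, so H_0 = Z.
  H_1: rank ker ∂_1 − rank ∂_2 = (30 − 9) − 20 = 1, and ∂_2 has invariant factor 2 > 1, so H_1 = Z ⊕ Z/2.
  H_2: rank ker ∂_2 − rank ∂_3 = (20 − 20) − 0 = 0, and there is no ∂_3, so H_2 = 0.

H_0 = Z,  H_1 = Z ⊕ Z/2,  H_2 = 0.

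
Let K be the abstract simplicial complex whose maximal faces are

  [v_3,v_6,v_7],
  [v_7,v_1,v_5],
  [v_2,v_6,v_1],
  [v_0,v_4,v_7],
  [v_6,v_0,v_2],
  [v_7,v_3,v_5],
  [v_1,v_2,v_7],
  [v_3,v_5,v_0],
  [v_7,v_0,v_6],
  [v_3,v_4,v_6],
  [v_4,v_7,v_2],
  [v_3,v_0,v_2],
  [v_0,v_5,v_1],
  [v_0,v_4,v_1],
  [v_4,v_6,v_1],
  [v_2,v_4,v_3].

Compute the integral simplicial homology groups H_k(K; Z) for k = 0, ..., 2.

K has 8 vertices, 24 edges, 16 triangles.
rank ∂_0 = 0, rank ∂_1 = 7 ⇒ b_0 = 8 − 0 − 7 = 1; all invariant factors of ∂_1 are 1 so no torsion. So H_0 = Z.
rank ∂_1 = 7, rank ∂_2 = 15 ⇒ b_1 = 24 − 7 − 15 = 2; all invariant factors of ∂_2 are 1 so no torsion. So H_1 = Z^2.
rank ∂_2 = 15, rank ∂_3 = 0 ⇒ b_2 = 16 − 15 − 0 = 1. So H_2 = Z.

H_0 ≅ Z,  H_1 ≅ Z^2,  H_2 ≅ Z.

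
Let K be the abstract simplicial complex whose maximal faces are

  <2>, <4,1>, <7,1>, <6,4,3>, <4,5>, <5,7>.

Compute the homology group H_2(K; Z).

H_2 = 0.

Fix the vertex order 1 < 2 < 3 < 4 < 5 < 6 < 7 and write every simplex with vertices in increasing order. Then dim K = 2 and the simplices of K are:

  0-simplices (7): [1], [2], [3], [4], [5], [6], [7]
  1-simplices (7): [1,4], [1,7], [3,4], [3,6], [4,5], [4,6], [5,7]
  2-simplices (1): [3,4,6]

giving chain groups C_0 ≅ Z^7, C_1 ≅ Z^7, C_2 ≅ Z^1.

The boundary map ∂_1: C_1 → C_0 maps an edge to its endpoints' difference, ∂[p,q] = q − p. For instance
  ∂[3,4] = [4] − [3].
This gives a 7×7 integer matrix of rank 5; reducing to Smith normal form yields diagonal entries (1,1,1,1,1).

Boundary ∂_2: C_2 → C_1 sends each 2-simplex [p,q,r] to [q,r] − [p,r] + [p,q]. For instance
  ∂[3,4,6] = [4,6] − [3,6] + [3,4].
The resulting 7×1 matrix has rank 1, and its Smith normal form has invariant factors (1).

From H_k ≅ ker(∂_k) / im(∂_{k+1}) we obtain:

  H_2: rank ker ∂_2 − rank ∂_3 = (1 − 1) − 0 = 0, and there is no ∂_3, so H_2 ≅ 0.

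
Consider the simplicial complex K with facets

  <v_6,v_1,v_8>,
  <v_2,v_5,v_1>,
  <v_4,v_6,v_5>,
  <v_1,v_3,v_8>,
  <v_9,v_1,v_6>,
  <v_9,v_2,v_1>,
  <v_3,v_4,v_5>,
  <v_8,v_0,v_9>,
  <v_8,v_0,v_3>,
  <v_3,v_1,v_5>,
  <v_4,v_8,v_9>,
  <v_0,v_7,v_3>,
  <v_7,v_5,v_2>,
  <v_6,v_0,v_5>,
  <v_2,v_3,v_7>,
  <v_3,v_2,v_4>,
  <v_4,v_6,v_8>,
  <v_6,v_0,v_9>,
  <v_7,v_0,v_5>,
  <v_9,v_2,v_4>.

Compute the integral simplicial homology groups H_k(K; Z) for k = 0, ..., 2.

Order the vertices as v_0 < v_1 < v_2 < v_3 < v_4 < v_5 < v_6 < v_7 < v_8 < v_9. Listing each simplex with vertices in this order, K has dimension 2 with simplices:

  0-simplices (10): [v_0], [v_1], [v_2], [v_3], [v_4], [v_5], [v_6], [v_7], [v_8], [v_9]
  1-simplices (30): (30 of them)
  2-simplices (20): (20 of them)

giving chain groups C_0 ≅ Z^10, C_1 ≅ Z^30, C_2 ≅ Z^20.

Boundary ∂_1: C_1 → C_0 sends each edge [p,q] (with p < q) to q − p. For instance
  ∂[v_2,v_5] = [v_5] − [v_2].
As a 10×30 matrix over Z this has rank 9, with invariant factors (1,1,1,1,1,1,1,1,1).

Boundary ∂_2: C_2 → C_1 sends each 2-simplex [p,q,r] to [q,r] − [p,r] + [p,q]. For instance
  ∂[v_2,v_4,v_9] = [v_4,v_9] − [v_2,v_9] + [v_2,v_4],
  ∂[v_0,v_5,v_6] = [v_5,v_6] − [v_0,v_6] + [v_0,v_5].
The 30×20 boundary matrix has rank 20 and Smith normal form diag(1,1,1,1,1,1,1,1,1,1,1,1,1,1,1,1,1,1,1,2).

Now H_k = ker ∂_k / im ∂_{k+1}, so:

  H_0: rank C_0 − rank ∂_1 = 10 − 9 = 1, and the invariant factors of ∂_1 are all 1, so H_0 = Z.
  H_1: rank ker ∂_1 − rank ∂_2 = (30 − 9) − 20 = 1, and ∂_2 has invariant factor 2 > 1, so H_1 = Z ⊕ Z/2.
  H_2: rank ker ∂_2 − rank ∂_3 = (20 − 20) − 0 = 0, and there is no ∂_3, so H_2 = 0.

As a check, the Euler characteristic is 10 − 30 + 20 = 0, which agrees with 1 − 1 + 0 = 0.
(K is a triangulation of the Klein bottle.)

H_0 ≅ Z,  H_1 ≅ Z ⊕ Z/2,  H_2 = 0.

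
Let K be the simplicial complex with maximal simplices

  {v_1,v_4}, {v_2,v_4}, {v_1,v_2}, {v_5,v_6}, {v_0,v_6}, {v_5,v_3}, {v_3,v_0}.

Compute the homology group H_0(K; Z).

Take the total order v_0 < v_1 < v_2 < v_3 < v_4 < v_5 < v_6 on the vertex set. Then K (dimension 1) consists of the simplices:

  0-simplices (7): [v_0], [v_1], [v_2], [v_3], [v_4], [v_5], [v_6]
  1-simplices (7): [v_0,v_3], [v_0,v_6], [v_1,v_2], [v_1,v_4], [v_2,v_4], [v_3,v_5], [v_5,v_6]

so the chain groups are C_0 ≅ Z^7, C_1 ≅ Z^7.

Boundary ∂_1: C_1 → C_0 is given by ∂[p,q] = [q] − [p].
As a 7×7 matrix over Z this has rank 5, with invariant factors (1,1,1,1,1).

From H_k ≅ ker(∂_k) / im(∂_{k+1}) we obtain:

  H_0: rank C_0 − rank ∂_1 = 7 − 5 = 2, and the invariant factors of ∂_1 are all 1, so H_0 = Z^2.

H_0 ≅ Z^2.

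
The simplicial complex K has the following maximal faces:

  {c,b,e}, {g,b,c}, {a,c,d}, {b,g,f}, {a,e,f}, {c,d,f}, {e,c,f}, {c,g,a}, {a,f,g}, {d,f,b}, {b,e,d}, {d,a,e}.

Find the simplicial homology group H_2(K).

H_2 = 0.

We work with the vertex ordering a < b < c < d < e < f < g. The simplices of K, each written with vertices in increasing order, are:

  0-simplices (7): a, b, c, d, e, f, g
  1-simplices (18): ac, ad, ae, af, ag, bc, bd, be, bf, bg, cd, ce, cf, cg, de, df, ef, fg
  2-simplices (12): acd, acg, ade, aef, afg, bce, bcg, bde, bdf, bfg, cdf, cef

giving chain groups C_0 ≅ Z^7, C_1 ≅ Z^18, C_2 ≅ Z^12.

Boundary ∂_1: C_1 → C_0 sends each edge [p,q] (with p < q) to q − p. For instance
  ∂bd = d − b.
As a 7×18 matrix over Z this has rank 6, with invariant factors (1,1,1,1,1,1).

The boundary map ∂_2: C_2 → C_1 maps a triangle to the signed sum of its edges. For instance
  ∂bcg = cg − bg + bc,
  ∂bde = de − be + bd.
This gives a 18×12 integer matrix of rank 12; reducing to Smith normal form yields diagonal entries (1,1,1,1,1,1,1,1,1,1,1,2).

Now H_k = ker ∂_k / im ∂_{k+1}, so:

  H_2: rank ker ∂_2 − rank ∂_3 = (12 − 12) − 0 = 0, and there is no ∂_3, so H_2 ≅ 0.

(K is a triangulation of the real projective plane RP^2.)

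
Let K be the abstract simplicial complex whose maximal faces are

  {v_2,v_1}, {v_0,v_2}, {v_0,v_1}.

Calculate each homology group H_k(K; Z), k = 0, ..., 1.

We work with the vertex ordering v_0 < v_1 < v_2. The simplices of K, each written with vertices in increasing order, are:

  0-simplices (3): [v_0], [v_1], [v_2]
  1-simplices (3): [v_0,v_1], [v_0,v_2], [v_1,v_2]

so the chain groups are C_0 ≅ Z^3, C_1 ≅ Z^3.

The boundary map ∂_1: C_1 → C_0 sends each edge [p,q] (with p < q) to q − p. For instance
  ∂[v_1,v_2] = [v_2] − [v_1].
This gives a 3×3 integer matrix of rank 2; reducing to Smith normal form yields diagonal entries (1,1).

From H_k ≅ ker(∂_k) / im(∂_{k+1}) we obtain:

  H_0: rank C_0 − rank ∂_1 = 3 − 2 = 1, and the invariant factors of ∂_1 are all 1, so H_0 ≅ Z.
  H_1: rank ker ∂_1 − rank ∂_2 = (3 − 2) − 0 = 1, and there is no ∂_2, so H_1 ≅ Z.

(K is a triangulation of the circle S^1.)

H_0 ≅ Z,  H_1 ≅ Z.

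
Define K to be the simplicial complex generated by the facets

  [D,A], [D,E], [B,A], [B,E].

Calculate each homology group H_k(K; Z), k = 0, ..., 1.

H_0 = Z,  H_1 = Z.

We work with the vertex ordering A < B < D < E. The simplices of K, each written with vertices in increasing order, are:

  0-simplices (4): A, B, D, E
  1-simplices (4): AB, AD, BE, DE

so the chain groups are C_0 ≅ Z^4, C_1 ≅ Z^4.

The boundary map ∂_1: C_1 → C_0 sends each edge [p,q] (with p < q) to q − p.
As a 4×4 matrix over Z this has rank 3, with invariant factors (1,1,1).

Reading off H_k = ker ∂_k / im ∂_{k+1}:

  H_0: rank C_0 − rank ∂_1 = 4 − 3 = 1, and the invariant factors of ∂_1 are all 1, so H_0 = Z.
  H_1: rank ker ∂_1 − rank ∂_2 = (4 − 3) − 0 = 1, and there is no ∂_2, so H_1 = Z.

As a check, the Euler characteristic is 4 − 4 = 0, which agrees with 1 − 1 = 0.
(K is a triangulation of the circle S^1.)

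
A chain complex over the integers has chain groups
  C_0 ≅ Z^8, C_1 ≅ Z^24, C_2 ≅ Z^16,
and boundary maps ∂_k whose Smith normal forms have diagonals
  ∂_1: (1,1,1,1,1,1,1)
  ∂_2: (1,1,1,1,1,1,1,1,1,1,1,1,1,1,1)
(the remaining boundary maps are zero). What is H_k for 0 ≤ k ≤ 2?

H_0 ≅ Z,  H_1 ≅ Z^2,  H_2 ≅ Z.

H_0: b_0 = 8 − 0 − 7 = 1; torsion from ∂_1 factors > 1: none. So H_0 ≅ Z.
H_1: b_1 = 24 − 7 − 15 = 2; torsion from ∂_2 factors > 1: none. So H_1 ≅ Z^2.
H_2: b_2 = 16 − 15 − 0 = 1; torsion from ∂_3 factors > 1: none. So H_2 ≅ Z.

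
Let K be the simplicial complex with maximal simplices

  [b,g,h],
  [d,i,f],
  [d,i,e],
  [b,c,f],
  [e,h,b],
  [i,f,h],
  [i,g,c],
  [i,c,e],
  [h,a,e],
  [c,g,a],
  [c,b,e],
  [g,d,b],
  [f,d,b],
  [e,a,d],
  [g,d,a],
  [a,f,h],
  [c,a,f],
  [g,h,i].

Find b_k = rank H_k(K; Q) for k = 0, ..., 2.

Fix the vertex order a < b < c < d < e < f < g < h < i and write every simplex with vertices in increasing order. Then dim K = 2 and the simplices of K are:

  0-simplices (9): a, b, c, d, e, f, g, h, i
  1-simplices (27): ac, ad, ae, af, ag, ah, bc, bd, be, bf, bg, bh, ce, cf, cg, ci, de, df, dg, di, eh, ei, fh, fi, gh, gi, hi
  2-simplices (18): acf, acg, ade, adg, aeh, afh, bce, bcf, bdf, bdg, beh, bgh, cei, cgi, dei, dfi, fhi, ghi

so the chain groups are C_0 ≅ Z^9, C_1 ≅ Z^27, C_2 ≅ Z^18.

∂_1: C_1 → C_0 sends each edge [p,q] (with p < q) to q − p.
The resulting 9×27 matrix has rank 8, and its Smith normal form has invariant factors (1,1,1,1,1,1,1,1).

The boundary map ∂_2: C_2 → C_1 acts by ∂[p,q,r] = [q,r] − [p,r] + [p,q]. For instance
  ∂fhi = hi − fi + fh,
  ∂dei = ei − di + de.
The resulting 27×18 matrix has rank 17, and its Smith normal form has invariant factors (1,1,1,1,1,1,1,1,1,1,1,1,1,1,1,1,1).

Reading off H_k = ker ∂_k / im ∂_{k+1}:

  H_0: rank C_0 − rank ∂_1 = 9 − 8 = 1, and the invariant factors of ∂_1 are all 1, so H_0 ≅ Z.
  H_1: rank ker ∂_1 − rank ∂_2 = (27 − 8) − 17 = 2, and the invariant factors of ∂_2 are all 1, so H_1 ≅ Z^2.
  H_2: rank ker ∂_2 − rank ∂_3 = (18 − 17) − 0 = 1, and there is no ∂_3, so H_2 ≅ Z.

Hence the Betti numbers are b_0 = 1, b_1 = 2, b_2 = 1.

b_0 = 1, b_1 = 2, b_2 = 1.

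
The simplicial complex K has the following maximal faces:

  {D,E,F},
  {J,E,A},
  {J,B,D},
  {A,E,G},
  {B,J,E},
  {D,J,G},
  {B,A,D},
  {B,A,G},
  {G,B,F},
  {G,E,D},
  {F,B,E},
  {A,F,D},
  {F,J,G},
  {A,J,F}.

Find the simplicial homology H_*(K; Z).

H_0 ≅ Z,  H_1 ≅ Z^2,  H_2 ≅ Z.

Order the vertices as A < B < D < E < F < G < J. Listing each simplex with vertices in this order, K has dimension 2 with simplices:

  0-simplices (7): A, B, D, E, F, G, J
  1-simplices (21): AB, AD, AE, AF, AG, AJ, BD, BE, BF, BG, BJ, DE, DF, DG, DJ, EF, EG, EJ, FG, FJ, GJ
  2-simplices (14): ABD, ABG, ADF, AEG, AEJ, AFJ, BDJ, BEF, BEJ, BFG, DEF, DEG, DGJ, FGJ

so the chain groups are C_0 ≅ Z^7, C_1 ≅ Z^21, C_2 ≅ Z^14.

Boundary ∂_1: C_1 → C_0 sends each edge [p,q] (with p < q) to q − p. For instance
  ∂GJ = J − G.
The 7×21 boundary matrix has rank 6 and Smith normal form diag(1,1,1,1,1,1).

∂_2: C_2 → C_1 maps a triangle to the signed sum of its edges. For instance
  ∂AEG = EG − AG + AE,
  ∂AFJ = FJ − AJ + AF.
The resulting 21×14 matrix has rank 13, and its Smith normal form has invariant factors (1,1,1,1,1,1,1,1,1,1,1,1,1).

From H_k ≅ ker(∂_k) / im(∂_{k+1}) we obtain:

  H_0: rank C_0 − rank ∂_1 = 7 − 6 = 1, and the invariant factors of ∂_1 are all 1, so H_0 = Z.
  H_1: rank ker ∂_1 − rank ∂_2 = (21 − 6) − 13 = 2, and the invariant factors of ∂_2 are all 1, so H_1 = Z^2.
  H_2: rank ker ∂_2 − rank ∂_3 = (14 − 13) − 0 = 1, and there is no ∂_3, so H_2 = Z.

As a check, the Euler characteristic is 7 − 21 + 14 = 0, which agrees with 1 − 2 + 1 = 0.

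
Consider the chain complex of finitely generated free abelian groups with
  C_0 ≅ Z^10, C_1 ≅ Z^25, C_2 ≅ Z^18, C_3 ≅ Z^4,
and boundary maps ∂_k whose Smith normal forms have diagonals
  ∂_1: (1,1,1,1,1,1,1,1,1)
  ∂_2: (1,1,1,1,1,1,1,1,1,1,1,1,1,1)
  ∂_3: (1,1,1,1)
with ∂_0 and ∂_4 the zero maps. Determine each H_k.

H_0 = Z,  H_1 = Z^2,  H_2 = 0,  H_3 = 0.

H_0: b_0 = 10 − 0 − 9 = 1; torsion from ∂_1 factors > 1: none. So H_0 = Z.
H_1: b_1 = 25 − 9 − 14 = 2; torsion from ∂_2 factors > 1: none. So H_1 = Z^2.
H_2: b_2 = 18 − 14 − 4 = 0; torsion from ∂_3 factors > 1: none. So H_2 = 0.
H_3: b_3 = 4 − 4 − 0 = 0; torsion from ∂_4 factors > 1: none. So H_3 = 0.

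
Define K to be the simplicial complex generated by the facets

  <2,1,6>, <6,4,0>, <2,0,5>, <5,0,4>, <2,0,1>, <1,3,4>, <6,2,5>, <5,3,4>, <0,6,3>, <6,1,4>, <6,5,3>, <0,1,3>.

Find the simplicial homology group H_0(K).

H_0 ≅ Z.

Fix the vertex order 0 < 1 < 2 < 3 < 4 < 5 < 6 and write every simplex with vertices in increasing order. Then dim K = 2 and the simplices of K are:

  0-simplices (7): [0], [1], [2], [3], [4], [5], [6]
  1-simplices (18): [0,1], [0,2], [0,3], [0,4], [0,5], [0,6], [1,2], [1,3], [1,4], [1,6], [2,5], [2,6], [3,4], [3,5], [3,6], [4,5], [4,6], [5,6]
  2-simplices (12): [0,1,2], [0,1,3], [0,2,5], [0,3,6], [0,4,5], [0,4,6], [1,2,6], [1,3,4], [1,4,6], [2,5,6], [3,4,5], [3,5,6]

Hence C_0 ≅ Z^7, C_1 ≅ Z^18, C_2 ≅ Z^12.

The boundary map ∂_1: C_1 → C_0 is given by ∂[p,q] = [q] − [p].
This gives a 7×18 integer matrix of rank 6; reducing to Smith normal form yields diagonal entries (1,1,1,1,1,1).

Boundary ∂_2: C_2 → C_1 sends each 2-simplex [p,q,r] to [q,r] − [p,r] + [p,q]. For instance
  ∂[2,5,6] = [5,6] − [2,6] + [2,5],
  ∂[0,1,2] = [1,2] − [0,2] + [0,1].
The resulting 18×12 matrix has rank 12, and its Smith normal form has invariant factors (1,1,1,1,1,1,1,1,1,1,1,2).

Reading off H_k = ker ∂_k / im ∂_{k+1}:

  H_0: rank C_0 − rank ∂_1 = 7 − 6 = 1, and the invariant factors of ∂_1 are all 1, so H_0 = Z.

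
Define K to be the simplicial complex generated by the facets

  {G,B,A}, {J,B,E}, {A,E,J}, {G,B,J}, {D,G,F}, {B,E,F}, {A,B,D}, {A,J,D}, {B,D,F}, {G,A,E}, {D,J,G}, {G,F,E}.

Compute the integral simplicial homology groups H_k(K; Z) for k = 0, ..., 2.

Order the vertices as A < B < D < E < F < G < J. Listing each simplex with vertices in this order, K has dimension 2 with simplices:

  0-simplices (7): A, B, D, E, F, G, J
  1-simplices (18): AB, AD, AE, AG, AJ, BD, BE, BF, BG, BJ, DF, DG, DJ, EF, EG, EJ, FG, GJ
  2-simplices (12): ABD, ABG, ADJ, AEG, AEJ, BDF, BEF, BEJ, BGJ, DFG, DGJ, EFG

Hence C_0 ≅ Z^7, C_1 ≅ Z^18, C_2 ≅ Z^12.

The boundary map ∂_1: C_1 → C_0 sends each edge [p,q] (with p < q) to q − p.
This gives a 7×18 integer matrix of rank 6; reducing to Smith normal form yields diagonal entries (1,1,1,1,1,1).

∂_2: C_2 → C_1 acts by ∂[p,q,r] = [q,r] − [p,r] + [p,q]. For instance
  ∂BEJ = EJ − BJ + BE,
  ∂DGJ = GJ − DJ + DG.
The 18×12 boundary matrix has rank 12 and Smith normal form diag(1,1,1,1,1,1,1,1,1,1,1,2).

Now H_k = ker ∂_k / im ∂_{k+1}, so:

  H_0: rank C_0 − rank ∂_1 = 7 − 6 = 1, and the invariant factors of ∂_1 are all 1, so H_0 = Z.
  H_1: rank ker ∂_1 − rank ∂_2 = (18 − 6) − 12 = 0, and ∂_2 has invariant factor 2 > 1, so H_1 = Z_2.
  H_2: rank ker ∂_2 − rank ∂_3 = (12 − 12) − 0 = 0, and there is no ∂_3, so H_2 = 0.

H_0 ≅ Z,  H_1 ≅ Z_2,  H_2 = 0.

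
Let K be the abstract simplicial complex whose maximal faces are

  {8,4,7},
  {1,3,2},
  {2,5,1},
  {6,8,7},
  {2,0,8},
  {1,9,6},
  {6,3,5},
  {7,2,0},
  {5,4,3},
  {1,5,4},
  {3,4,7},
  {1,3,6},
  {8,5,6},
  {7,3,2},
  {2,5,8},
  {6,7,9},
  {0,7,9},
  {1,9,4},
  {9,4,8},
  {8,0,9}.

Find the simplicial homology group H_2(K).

H_2 ≅ 0.

Take the total order 0 < 1 < 2 < 3 < 4 < 5 < 6 < 7 < 8 < 9 on the vertex set. Then K (dimension 2) consists of the simplices:

  0-simplices (10): [0], [1], [2], [3], [4], [5], [6], [7], [8], [9]
  1-simplices (30): (30 of them)
  2-simplices (20): (20 of them)

Hence C_0 ≅ Z^10, C_1 ≅ Z^30, C_2 ≅ Z^20.

∂_1: C_1 → C_0 maps an edge to its endpoints' difference, ∂[p,q] = q − p.
This gives a 10×30 integer matrix of rank 9; reducing to Smith normal form yields diagonal entries (1,1,1,1,1,1,1,1,1).

∂_2: C_2 → C_1 sends each 2-simplex [p,q,r] to [q,r] − [p,r] + [p,q]. For instance
  ∂[6,7,9] = [7,9] − [6,9] + [6,7],
  ∂[1,4,9] = [4,9] − [1,9] + [1,4].
The 30×20 boundary matrix has rank 20 and Smith normal form diag(1,1,1,1,1,1,1,1,1,1,1,1,1,1,1,1,1,1,1,2).

Reading off H_k = ker ∂_k / im ∂_{k+1}:

  H_2: rank ker ∂_2 − rank ∂_3 = (20 − 20) − 0 = 0, and there is no ∂_3, so H_2 = 0.

(K is a triangulation of the Klein bottle.)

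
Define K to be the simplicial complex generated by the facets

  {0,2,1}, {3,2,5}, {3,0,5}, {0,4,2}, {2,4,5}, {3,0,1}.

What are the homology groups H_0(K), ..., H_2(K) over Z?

Fix the vertex order 0 < 1 < 2 < 3 < 4 < 5 and write every simplex with vertices in increasing order. Then dim K = 2 and the simplices of K are:

  0-simplices (6): [0], [1], [2], [3], [4], [5]
  1-simplices (12): [0,1], [0,2], [0,3], [0,4], [0,5], [1,2], [1,3], [2,3], [2,4], [2,5], [3,5], [4,5]
  2-simplices (6): [0,1,2], [0,1,3], [0,2,4], [0,3,5], [2,3,5], [2,4,5]

giving chain groups C_0 ≅ Z^6, C_1 ≅ Z^12, C_2 ≅ Z^6.

Boundary ∂_1: C_1 → C_0 is given by ∂[p,q] = [q] − [p].
The 6×12 boundary matrix has rank 5 and Smith normal form diag(1,1,1,1,1).

∂_2: C_2 → C_1 acts by ∂[p,q,r] = [q,r] − [p,r] + [p,q]. For instance
  ∂[2,3,5] = [3,5] − [2,5] + [2,3],
  ∂[2,4,5] = [4,5] − [2,5] + [2,4].
The 12×6 boundary matrix has rank 6 and Smith normal form diag(1,1,1,1,1,1).

Now H_k = ker ∂_k / im ∂_{k+1}, so:

  H_0: rank C_0 − rank ∂_1 = 6 − 5 = 1, and the invariant factors of ∂_1 are all 1, so H_0 ≅ Z.
  H_1: rank ker ∂_1 − rank ∂_2 = (12 − 5) − 6 = 1, and the invariant factors of ∂_2 are all 1, so H_1 ≅ Z.
  H_2: rank ker ∂_2 − rank ∂_3 = (6 − 6) − 0 = 0, and there is no ∂_3, so H_2 ≅ 0.

As a check, the Euler characteristic is 6 − 12 + 6 = 0, which agrees with 1 − 1 + 0 = 0.

H_0 = Z,  H_1 = Z,  H_2 = 0.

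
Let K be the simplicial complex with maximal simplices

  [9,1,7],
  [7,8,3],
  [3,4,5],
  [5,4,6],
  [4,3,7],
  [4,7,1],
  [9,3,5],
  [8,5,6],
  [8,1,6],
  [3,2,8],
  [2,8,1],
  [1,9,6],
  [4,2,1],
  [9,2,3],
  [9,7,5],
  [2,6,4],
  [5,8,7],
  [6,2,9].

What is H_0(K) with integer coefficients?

K has 9 vertices, 27 edges, 18 triangles.
rank ∂_0 = 0, rank ∂_1 = 8 ⇒ b_0 = 9 − 0 − 8 = 1; all invariant factors of ∂_1 are 1 so no torsion. So H_0 = Z.

H_0 ≅ Z.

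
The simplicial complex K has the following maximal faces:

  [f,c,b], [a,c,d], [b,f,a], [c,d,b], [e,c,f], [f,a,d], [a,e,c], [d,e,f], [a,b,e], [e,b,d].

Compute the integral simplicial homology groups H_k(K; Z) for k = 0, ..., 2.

Take the total order a < b < c < d < e < f on the vertex set. Then K (dimension 2) consists of the simplices:

  0-simplices (6): a, b, c, d, e, f
  1-simplices (15): ab, ac, ad, ae, af, bc, bd, be, bf, cd, ce, cf, de, df, ef
  2-simplices (10): abe, abf, acd, ace, adf, bcd, bcf, bde, cef, def

giving chain groups C_0 ≅ Z^6, C_1 ≅ Z^15, C_2 ≅ Z^10.

∂_1: C_1 → C_0 is given by ∂[p,q] = [q] − [p]. For instance
  ∂ef = f − e.
The resulting 6×15 matrix has rank 5, and its Smith normal form has invariant factors (1,1,1,1,1).

∂_2: C_2 → C_1 maps a triangle to the signed sum of its edges. For instance
  ∂def = ef − df + de,
  ∂abf = bf − af + ab.
The 15×10 boundary matrix has rank 10 and Smith normal form diag(1,1,1,1,1,1,1,1,1,2).

Reading off H_k = ker ∂_k / im ∂_{k+1}:

  H_0: rank C_0 − rank ∂_1 = 6 − 5 = 1, and the invariant factors of ∂_1 are all 1, so H_0 = Z.
  H_1: rank ker ∂_1 − rank ∂_2 = (15 − 5) − 10 = 0, and ∂_2 has invariant factor 2 > 1, so H_1 = Z_2.
  H_2: rank ker ∂_2 − rank ∂_3 = (10 − 10) − 0 = 0, and there is no ∂_3, so H_2 = 0.

H_0 = Z,  H_1 = Z_2,  H_2 = 0.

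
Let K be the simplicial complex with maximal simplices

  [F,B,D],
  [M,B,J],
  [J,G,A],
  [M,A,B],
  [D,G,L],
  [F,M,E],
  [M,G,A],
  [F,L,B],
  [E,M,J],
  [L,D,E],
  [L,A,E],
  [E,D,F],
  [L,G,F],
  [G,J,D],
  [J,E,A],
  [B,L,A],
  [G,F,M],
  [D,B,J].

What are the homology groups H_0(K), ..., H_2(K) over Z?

H_0 ≅ Z,  H_1 ≅ Z × Z/2,  H_2 = 0.

Take the total order A < B < D < E < F < G < J < L < M on the vertex set. Then K (dimension 2) consists of the simplices:

  0-simplices (9): A, B, D, E, F, G, J, L, M
  1-simplices (27): AB, AE, AG, AJ, AL, AM, BD, BF, BJ, BL, BM, DE, DF, DG, DJ, DL, EF, EJ, EL, EM, FG, FL, FM, GJ, GL, GM, JM
  2-simplices (18): ABL, ABM, AEJ, AEL, AGJ, AGM, BDF, BDJ, BFL, BJM, DEF, DEL, DGJ, DGL, EFM, EJM, FGL, FGM

giving chain groups C_0 ≅ Z^9, C_1 ≅ Z^27, C_2 ≅ Z^18.

∂_1: C_1 → C_0 maps an edge to its endpoints' difference, ∂[p,q] = q − p. For instance
  ∂AG = G − A.
The resulting 9×27 matrix has rank 8, and its Smith normal form has invariant factors (1,1,1,1,1,1,1,1).

∂_2: C_2 → C_1 sends each 2-simplex [p,q,r] to [q,r] − [p,r] + [p,q]. For instance
  ∂AEJ = EJ − AJ + AE,
  ∂BJM = JM − BM + BJ.
The resulting 27×18 matrix has rank 18, and its Smith normal form has invariant factors (1,1,1,1,1,1,1,1,1,1,1,1,1,1,1,1,1,2).

Reading off H_k = ker ∂_k / im ∂_{k+1}:

  H_0: rank C_0 − rank ∂_1 = 9 − 8 = 1, and the invariant factors of ∂_1 are all 1, so H_0 = Z.
  H_1: rank ker ∂_1 − rank ∂_2 = (27 − 8) − 18 = 1, and ∂_2 has invariant factor 2 > 1, so H_1 = Z × Z/2.
  H_2: rank ker ∂_2 − rank ∂_3 = (18 − 18) − 0 = 0, and there is no ∂_3, so H_2 = 0.

As a check, the Euler characteristic is 9 − 27 + 18 = 0, which agrees with 1 − 1 + 0 = 0.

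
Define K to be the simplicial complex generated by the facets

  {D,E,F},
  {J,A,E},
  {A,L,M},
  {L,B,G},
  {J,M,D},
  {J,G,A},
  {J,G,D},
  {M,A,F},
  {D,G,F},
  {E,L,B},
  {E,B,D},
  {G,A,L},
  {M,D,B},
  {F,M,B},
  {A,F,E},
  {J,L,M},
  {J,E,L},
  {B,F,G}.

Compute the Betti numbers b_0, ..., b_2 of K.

b_0 = 1, b_1 = 1, b_2 = 0.

K has 9 vertices, 27 edges, 18 triangles.
rank ∂_0 = 0, rank ∂_1 = 8 ⇒ b_0 = 9 − 0 − 8 = 1; all invariant factors of ∂_1 are 1 so no torsion. So H_0 = Z.
rank ∂_1 = 8, rank ∂_2 = 18 ⇒ b_1 = 27 − 8 − 18 = 1; ∂_2 has invariant factor(s) [2] giving torsion. So H_1 = Z × Z/2.
rank ∂_2 = 18, rank ∂_3 = 0 ⇒ b_2 = 18 − 18 − 0 = 0. So H_2 = 0.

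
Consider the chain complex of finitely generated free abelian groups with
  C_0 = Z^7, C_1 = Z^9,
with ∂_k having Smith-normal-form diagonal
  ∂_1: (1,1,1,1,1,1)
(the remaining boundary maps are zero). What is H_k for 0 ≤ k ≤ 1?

H_0 = Z,  H_1 = Z^3.

H_0: b_0 = 7 − 0 − 6 = 1; torsion from ∂_1 factors > 1: none. So H_0 = Z.
H_1: b_1 = 9 − 6 − 0 = 3; torsion from ∂_2 factors > 1: none. So H_1 = Z^3.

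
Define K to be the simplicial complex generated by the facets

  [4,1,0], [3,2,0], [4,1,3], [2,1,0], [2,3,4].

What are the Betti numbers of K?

b_0 = 1, b_1 = 1, b_2 = 0.

Take the total order 0 < 1 < 2 < 3 < 4 on the vertex set. Then K (dimension 2) consists of the simplices:

  0-simplices (5): [0], [1], [2], [3], [4]
  1-simplices (10): [0,1], [0,2], [0,3], [0,4], [1,2], [1,3], [1,4], [2,3], [2,4], [3,4]
  2-simplices (5): [0,1,2], [0,1,4], [0,2,3], [1,3,4], [2,3,4]

so the chain groups are C_0 ≅ Z^5, C_1 ≅ Z^10, C_2 ≅ Z^5.

The boundary map ∂_1: C_1 → C_0 maps an edge to its endpoints' difference, ∂[p,q] = q − p. For instance
  ∂[0,3] = [3] − [0].
The resulting 5×10 matrix has rank 4, and its Smith normal form has invariant factors (1,1,1,1).

The boundary map ∂_2: C_2 → C_1 maps a triangle to the signed sum of its edges. For instance
  ∂[2,3,4] = [3,4] − [2,4] + [2,3],
  ∂[0,2,3] = [2,3] − [0,3] + [0,2].
This gives a 10×5 integer matrix of rank 5; reducing to Smith normal form yields diagonal entries (1,1,1,1,1).

Reading off H_k = ker ∂_k / im ∂_{k+1}:

  H_0: rank C_0 − rank ∂_1 = 5 − 4 = 1, and the invariant factors of ∂_1 are all 1, so H_0 ≅ Z.
  H_1: rank ker ∂_1 − rank ∂_2 = (10 − 4) − 5 = 1, and the invariant factors of ∂_2 are all 1, so H_1 ≅ Z.
  H_2: rank ker ∂_2 − rank ∂_3 = (5 − 5) − 0 = 0, and there is no ∂_3, so H_2 ≅ 0.

As a check, the Euler characteristic is 5 − 10 + 5 = 0, which agrees with 1 − 1 + 0 = 0.

Hence the Betti numbers are b_0 = 1, b_1 = 1, b_2 = 0.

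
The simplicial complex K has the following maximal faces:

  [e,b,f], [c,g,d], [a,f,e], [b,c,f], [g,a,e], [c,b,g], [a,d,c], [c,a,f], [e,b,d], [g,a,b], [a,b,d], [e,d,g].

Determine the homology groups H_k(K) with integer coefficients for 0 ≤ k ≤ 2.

H_0 = Z,  H_1 = Z/2,  H_2 = 0.

Fix the vertex order a < b < c < d < e < f < g and write every simplex with vertices in increasing order. Then dim K = 2 and the simplices of K are:

  0-simplices (7): a, b, c, d, e, f, g
  1-simplices (18): ab, ac, ad, ae, af, ag, bc, bd, be, bf, bg, cd, cf, cg, de, dg, ef, eg
  2-simplices (12): abd, abg, acd, acf, aef, aeg, bcf, bcg, bde, bef, cdg, deg

so the chain groups are C_0 ≅ Z^7, C_1 ≅ Z^18, C_2 ≅ Z^12.

∂_1: C_1 → C_0 is given by ∂[p,q] = [q] − [p]. For instance
  ∂be = e − b.
The resulting 7×18 matrix has rank 6, and its Smith normal form has invariant factors (1,1,1,1,1,1).

∂_2: C_2 → C_1 acts by ∂[p,q,r] = [q,r] − [p,r] + [p,q]. For instance
  ∂bef = ef − bf + be,
  ∂aeg = eg − ag + ae.
As a 18×12 matrix over Z this has rank 12, with invariant factors (1,1,1,1,1,1,1,1,1,1,1,2).

Now H_k = ker ∂_k / im ∂_{k+1}, so:

  H_0: rank C_0 − rank ∂_1 = 7 − 6 = 1, and the invariant factors of ∂_1 are all 1, so H_0 = Z.
  H_1: rank ker ∂_1 − rank ∂_2 = (18 − 6) − 12 = 0, and ∂_2 has invariant factor 2 > 1, so H_1 = Z/2.
  H_2: rank ker ∂_2 − rank ∂_3 = (12 − 12) − 0 = 0, and there is no ∂_3, so H_2 = 0.

(K is a triangulation of the real projective plane RP^2.)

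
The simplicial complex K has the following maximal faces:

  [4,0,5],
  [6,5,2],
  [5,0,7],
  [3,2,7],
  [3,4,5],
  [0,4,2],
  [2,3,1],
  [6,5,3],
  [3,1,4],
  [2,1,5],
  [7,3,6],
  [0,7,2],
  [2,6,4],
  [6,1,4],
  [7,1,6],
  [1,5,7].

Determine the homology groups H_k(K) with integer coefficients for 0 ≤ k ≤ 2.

H_0 ≅ Z,  H_1 ≅ Z^2,  H_2 ≅ Z.

We work with the vertex ordering 0 < 1 < 2 < 3 < 4 < 5 < 6 < 7. The simplices of K, each written with vertices in increasing order, are:

  0-simplices (8): [0], [1], [2], [3], [4], [5], [6], [7]
  1-simplices (24): (24 of them)
  2-simplices (16): [0,2,4], [0,2,7], [0,4,5], [0,5,7], [1,2,3], [1,2,5], [1,3,4], [1,4,6], [1,5,7], [1,6,7], [2,3,7], [2,4,6], [2,5,6], [3,4,5], [3,5,6], [3,6,7]

Hence C_0 ≅ Z^8, C_1 ≅ Z^24, C_2 ≅ Z^16.

Boundary ∂_1: C_1 → C_0 maps an edge to its endpoints' difference, ∂[p,q] = q − p. For instance
  ∂[0,4] = [4] − [0].
As a 8×24 matrix over Z this has rank 7, with invariant factors (1,1,1,1,1,1,1).

∂_2: C_2 → C_1 sends each 2-simplex [p,q,r] to [q,r] − [p,r] + [p,q]. For instance
  ∂[0,2,7] = [2,7] − [0,7] + [0,2],
  ∂[1,2,5] = [2,5] − [1,5] + [1,2].
This gives a 24×16 integer matrix of rank 15; reducing to Smith normal form yields diagonal entries (1,1,1,1,1,1,1,1,1,1,1,1,1,1,1).

Reading off H_k = ker ∂_k / im ∂_{k+1}:

  H_0: rank C_0 − rank ∂_1 = 8 − 7 = 1, and the invariant factors of ∂_1 are all 1, so H_0 ≅ Z.
  H_1: rank ker ∂_1 − rank ∂_2 = (24 − 7) − 15 = 2, and the invariant factors of ∂_2 are all 1, so H_1 ≅ Z^2.
  H_2: rank ker ∂_2 − rank ∂_3 = (16 − 15) − 0 = 1, and there is no ∂_3, so H_2 ≅ Z.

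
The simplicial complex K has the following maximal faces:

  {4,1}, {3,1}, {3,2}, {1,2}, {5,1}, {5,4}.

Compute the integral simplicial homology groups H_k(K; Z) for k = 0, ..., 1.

H_0 ≅ Z,  H_1 ≅ Z^2.

We work with the vertex ordering 1 < 2 < 3 < 4 < 5. The simplices of K, each written with vertices in increasing order, are:

  0-simplices (5): [1], [2], [3], [4], [5]
  1-simplices (6): [1,2], [1,3], [1,4], [1,5], [2,3], [4,5]

giving chain groups C_0 ≅ Z^5, C_1 ≅ Z^6.

The boundary map ∂_1: C_1 → C_0 maps an edge to its endpoints' difference, ∂[p,q] = q − p. For instance
  ∂[2,3] = [3] − [2].
This gives a 5×6 integer matrix of rank 4; reducing to Smith normal form yields diagonal entries (1,1,1,1).

Computing H_k = (kernel of ∂_k) / (image of ∂_{k+1}):

  H_0: rank C_0 − rank ∂_1 = 5 − 4 = 1, and the invariant factors of ∂_1 are all 1, so H_0 ≅ Z.
  H_1: rank ker ∂_1 − rank ∂_2 = (6 − 4) − 0 = 2, and there is no ∂_2, so H_1 ≅ Z^2.

(K is a triangulation of a wedge of 2 circles.)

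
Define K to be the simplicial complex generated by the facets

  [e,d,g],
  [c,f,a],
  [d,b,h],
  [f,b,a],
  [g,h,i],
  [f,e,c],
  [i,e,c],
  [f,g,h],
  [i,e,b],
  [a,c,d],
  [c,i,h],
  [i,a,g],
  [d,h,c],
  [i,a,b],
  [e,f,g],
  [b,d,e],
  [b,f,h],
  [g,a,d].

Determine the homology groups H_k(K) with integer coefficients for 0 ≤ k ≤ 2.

We work with the vertex ordering a < b < c < d < e < f < g < h < i. The simplices of K, each written with vertices in increasing order, are:

  0-simplices (9): a, b, c, d, e, f, g, h, i
  1-simplices (27): ab, ac, ad, af, ag, ai, bd, be, bf, bh, bi, cd, ce, cf, ch, ci, de, dg, dh, ef, eg, ei, fg, fh, gh, gi, hi
  2-simplices (18): abf, abi, acd, acf, adg, agi, bde, bdh, bei, bfh, cdh, cef, cei, chi, deg, efg, fgh, ghi

so the chain groups are C_0 ≅ Z^9, C_1 ≅ Z^27, C_2 ≅ Z^18.

∂_1: C_1 → C_0 is given by ∂[p,q] = [q] − [p]. For instance
  ∂cf = f − c.
This gives a 9×27 integer matrix of rank 8; reducing to Smith normal form yields diagonal entries (1,1,1,1,1,1,1,1).

Boundary ∂_2: C_2 → C_1 sends each 2-simplex [p,q,r] to [q,r] − [p,r] + [p,q]. For instance
  ∂ghi = hi − gi + gh,
  ∂acd = cd − ad + ac.
This gives a 27×18 integer matrix of rank 17; reducing to Smith normal form yields diagonal entries (1,1,1,1,1,1,1,1,1,1,1,1,1,1,1,1,1).

Computing H_k = (kernel of ∂_k) / (image of ∂_{k+1}):

  H_0: rank C_0 − rank ∂_1 = 9 − 8 = 1, and the invariant factors of ∂_1 are all 1, so H_0 = Z.
  H_1: rank ker ∂_1 − rank ∂_2 = (27 − 8) − 17 = 2, and the invariant factors of ∂_2 are all 1, so H_1 = Z^2.
  H_2: rank ker ∂_2 − rank ∂_3 = (18 − 17) − 0 = 1, and there is no ∂_3, so H_2 = Z.

H_0 ≅ Z,  H_1 ≅ Z^2,  H_2 ≅ Z.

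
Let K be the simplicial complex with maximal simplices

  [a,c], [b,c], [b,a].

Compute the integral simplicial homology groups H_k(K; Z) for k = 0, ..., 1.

H_0 = Z,  H_1 = Z.

Fix the vertex order a < b < c and write every simplex with vertices in increasing order. Then dim K = 1 and the simplices of K are:

  0-simplices (3): a, b, c
  1-simplices (3): ab, ac, bc

so the chain groups are C_0 ≅ Z^3, C_1 ≅ Z^3.

The boundary map ∂_1: C_1 → C_0 sends each edge [p,q] (with p < q) to q − p. For instance
  ∂bc = c − b.
This gives a 3×3 integer matrix of rank 2; reducing to Smith normal form yields diagonal entries (1,1).

Reading off H_k = ker ∂_k / im ∂_{k+1}:

  H_0: rank C_0 − rank ∂_1 = 3 − 2 = 1, and the invariant factors of ∂_1 are all 1, so H_0 ≅ Z.
  H_1: rank ker ∂_1 − rank ∂_2 = (3 − 2) − 0 = 1, and there is no ∂_2, so H_1 ≅ Z.

As a check, the Euler characteristic is 3 − 3 = 0, which agrees with 1 − 1 = 0.
(K is a triangulation of the circle S^1.)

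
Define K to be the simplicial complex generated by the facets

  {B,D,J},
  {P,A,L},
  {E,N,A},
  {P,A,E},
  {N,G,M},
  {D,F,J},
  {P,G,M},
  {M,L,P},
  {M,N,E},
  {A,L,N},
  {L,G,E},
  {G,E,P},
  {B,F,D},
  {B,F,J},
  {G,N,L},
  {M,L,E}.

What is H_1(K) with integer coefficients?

We work with the vertex ordering A < B < D < E < F < G < J < L < M < N < P. The simplices of K, each written with vertices in increasing order, are:

  0-simplices (11): A, B, D, E, F, G, J, L, M, N, P
  1-simplices (24): AE, AL, AN, AP, BD, BF, BJ, DF, DJ, EG, EL, EM, EN, EP, FJ, GL, GM, GN, GP, LM, LN, LP, MN, MP
  2-simplices (16): AEN, AEP, ALN, ALP, BDF, BDJ, BFJ, DFJ, EGL, EGP, ELM, EMN, GLN, GMN, GMP, LMP

so the chain groups are C_0 ≅ Z^11, C_1 ≅ Z^24, C_2 ≅ Z^16.

∂_1: C_1 → C_0 sends each edge [p,q] (with p < q) to q − p.
As a 11×24 matrix over Z this has rank 9, with invariant factors (1,1,1,1,1,1,1,1,1).

Boundary ∂_2: C_2 → C_1 sends each 2-simplex [p,q,r] to [q,r] − [p,r] + [p,q]. For instance
  ∂GMN = MN − GN + GM,
  ∂EMN = MN − EN + EM.
As a 24×16 matrix over Z this has rank 15, with invariant factors (1,1,1,1,1,1,1,1,1,1,1,1,1,1,2).

Computing H_k = (kernel of ∂_k) / (image of ∂_{k+1}):

  H_1: rank ker ∂_1 − rank ∂_2 = (24 − 9) − 15 = 0, and ∂_2 has invariant factor 2 > 1, so H_1 ≅ Z_2.

H_1 ≅ Z_2.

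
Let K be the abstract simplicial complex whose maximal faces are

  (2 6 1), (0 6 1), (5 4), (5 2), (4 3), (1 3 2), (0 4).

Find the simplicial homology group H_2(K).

H_2 ≅ 0.

Order the vertices as 0 < 1 < 2 < 3 < 4 < 5 < 6. Listing each simplex with vertices in this order, K has dimension 2 with simplices:

  0-simplices (7): [0], [1], [2], [3], [4], [5], [6]
  1-simplices (11): [0,1], [0,4], [0,6], [1,2], [1,3], [1,6], [2,3], [2,5], [2,6], [3,4], [4,5]
  2-simplices (3): [0,1,6], [1,2,3], [1,2,6]

so the chain groups are C_0 ≅ Z^7, C_1 ≅ Z^11, C_2 ≅ Z^3.

The boundary map ∂_1: C_1 → C_0 is given by ∂[p,q] = [q] − [p].
The resulting 7×11 matrix has rank 6, and its Smith normal form has invariant factors (1,1,1,1,1,1).

∂_2: C_2 → C_1 maps a triangle to the signed sum of its edges. For instance
  ∂[1,2,3] = [2,3] − [1,3] + [1,2],
  ∂[1,2,6] = [2,6] − [1,6] + [1,2].
The resulting 11×3 matrix has rank 3, and its Smith normal form has invariant factors (1,1,1).

Computing H_k = (kernel of ∂_k) / (image of ∂_{k+1}):

  H_2: rank ker ∂_2 − rank ∂_3 = (3 − 3) − 0 = 0, and there is no ∂_3, so H_2 ≅ 0.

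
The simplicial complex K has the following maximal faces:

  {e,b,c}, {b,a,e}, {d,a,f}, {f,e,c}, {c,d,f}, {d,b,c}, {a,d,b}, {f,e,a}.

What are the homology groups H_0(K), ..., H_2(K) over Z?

H_0 = Z,  H_1 = 0,  H_2 = Z.

We work with the vertex ordering a < b < c < d < e < f. The simplices of K, each written with vertices in increasing order, are:

  0-simplices (6): a, b, c, d, e, f
  1-simplices (12): ab, ad, ae, af, bc, bd, be, cd, ce, cf, df, ef
  2-simplices (8): abd, abe, adf, aef, bcd, bce, cdf, cef

giving chain groups C_0 ≅ Z^6, C_1 ≅ Z^12, C_2 ≅ Z^8.

∂_1: C_1 → C_0 maps an edge to its endpoints' difference, ∂[p,q] = q − p. For instance
  ∂ce = e − c.
This gives a 6×12 integer matrix of rank 5; reducing to Smith normal form yields diagonal entries (1,1,1,1,1).

Boundary ∂_2: C_2 → C_1 sends each 2-simplex [p,q,r] to [q,r] − [p,r] + [p,q]. For instance
  ∂aef = ef − af + ae,
  ∂adf = df − af + ad.
As a 12×8 matrix over Z this has rank 7, with invariant factors (1,1,1,1,1,1,1).

From H_k ≅ ker(∂_k) / im(∂_{k+1}) we obtain:

  H_0: rank C_0 − rank ∂_1 = 6 − 5 = 1, and the invariant factors of ∂_1 are all 1, so H_0 = Z.
  H_1: rank ker ∂_1 − rank ∂_2 = (12 − 5) − 7 = 0, and the invariant factors of ∂_2 are all 1, so H_1 = 0.
  H_2: rank ker ∂_2 − rank ∂_3 = (8 − 7) − 0 = 1, and there is no ∂_3, so H_2 = Z.

As a check, the Euler characteristic is 6 − 12 + 8 = 2, which agrees with 1 − 0 + 1 = 2.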